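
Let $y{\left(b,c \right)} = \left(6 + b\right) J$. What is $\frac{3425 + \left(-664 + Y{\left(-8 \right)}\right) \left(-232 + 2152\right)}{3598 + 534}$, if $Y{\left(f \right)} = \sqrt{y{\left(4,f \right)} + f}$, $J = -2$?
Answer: $- \frac{1271455}{4132} + \frac{960 i \sqrt{7}}{1033} \approx -307.71 + 2.4588 i$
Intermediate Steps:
$y{\left(b,c \right)} = -12 - 2 b$ ($y{\left(b,c \right)} = \left(6 + b\right) \left(-2\right) = -12 - 2 b$)
$Y{\left(f \right)} = \sqrt{-20 + f}$ ($Y{\left(f \right)} = \sqrt{\left(-12 - 8\right) + f} = \sqrt{-20 + f}$)
$\frac{3425 + \left(-664 + Y{\left(-8 \right)}\right) \left(-232 + 2152\right)}{3598 + 534} = \frac{3425 + \left(-664 + \sqrt{-20 - 8}\right) \left(-232 + 2152\right)}{3598 + 534} = \frac{3425 + \left(-664 + \sqrt{-28}\right) 1920}{4132} = \left(3425 + \left(-664 + 2 i \sqrt{7}\right) 1920\right) \frac{1}{4132} = \left(3425 - \left(1274880 - 3840 i \sqrt{7}\right)\right) \frac{1}{4132} = \left(-1271455 + 3840 i \sqrt{7}\right) \frac{1}{4132} = - \frac{1271455}{4132} + \frac{960 i \sqrt{7}}{1033}$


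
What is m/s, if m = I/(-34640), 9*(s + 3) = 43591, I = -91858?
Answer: 413361/754528480 ≈ 0.00054784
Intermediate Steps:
s = 43564/9 (s = -3 + (⅑)*43591 = -3 + 43591/9 = 43564/9 ≈ 4840.4)
m = 45929/17320 (m = -91858/(-34640) = -91858*(-1/34640) = 45929/17320 ≈ 2.6518)
m/s = 45929/(17320*(43564/9)) = (45929/17320)*(9/43564) = 413361/754528480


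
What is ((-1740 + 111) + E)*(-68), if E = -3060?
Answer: 318852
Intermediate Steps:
((-1740 + 111) + E)*(-68) = ((-1740 + 111) - 3060)*(-68) = (-1629 - 3060)*(-68) = -4689*(-68) = 318852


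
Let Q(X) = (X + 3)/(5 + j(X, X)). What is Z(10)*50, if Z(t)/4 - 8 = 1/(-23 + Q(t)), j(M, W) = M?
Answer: 132050/83 ≈ 1591.0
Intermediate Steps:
Q(X) = (3 + X)/(5 + X) (Q(X) = (X + 3)/(5 + X) = (3 + X)/(5 + X))
Z(t) = 32 + 4/(-23 + (3 + t)/(5 + t))
Z(10)*50 = (2*(891 + 175*10)/(56 + 11*10))*50 = (2*(891 + 1750)/(56 + 110))*50 = (2*2641/166)*50 = (2*(1/166)*2641)*50 = (2641/83)*50 = 132050/83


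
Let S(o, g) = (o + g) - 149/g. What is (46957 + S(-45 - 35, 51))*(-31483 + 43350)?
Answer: 28399855193/51 ≈ 5.5686e+8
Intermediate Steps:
S(o, g) = g + o - 149/g (S(o, g) = (g + o) - 149/g = g + o - 149/g)
(46957 + S(-45 - 35, 51))*(-31483 + 43350) = (46957 + (51 + (-45 - 35) - 149/51))*(-31483 + 43350) = (46957 + (51 - 80 - 149*1/51))*11867 = (46957 + (51 - 80 - 149/51))*11867 = (46957 - 1628/51)*11867 = (2393179/51)*11867 = 28399855193/51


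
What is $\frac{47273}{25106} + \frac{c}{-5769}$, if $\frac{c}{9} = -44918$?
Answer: $\frac{1158013301}{16092946} \approx 71.958$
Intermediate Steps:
$c = -404262$ ($c = 9 \left(-44918\right) = -404262$)
$\frac{47273}{25106} + \frac{c}{-5769} = \frac{47273}{25106} - \frac{404262}{-5769} = 47273 \cdot \frac{1}{25106} - - \frac{44918}{641} = \frac{47273}{25106} + \frac{44918}{641} = \frac{1158013301}{16092946}$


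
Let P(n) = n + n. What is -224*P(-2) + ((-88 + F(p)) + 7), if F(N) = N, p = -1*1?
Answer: 814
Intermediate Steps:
p = -1
P(n) = 2*n
-224*P(-2) + ((-88 + F(p)) + 7) = -448*(-2) + ((-88 - 1) + 7) = -224*(-4) + (-89 + 7) = 896 - 82 = 814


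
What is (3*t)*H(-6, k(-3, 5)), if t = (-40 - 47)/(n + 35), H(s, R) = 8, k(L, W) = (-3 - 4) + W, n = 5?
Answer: -261/5 ≈ -52.200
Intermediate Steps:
k(L, W) = -7 + W
t = -87/40 (t = (-40 - 47)/(5 + 35) = -87/40 ≈ -2.1750)
(3*t)*H(-6, k(-3, 5)) = (3*(-87/40))*8 = -261/40*8 = -261/5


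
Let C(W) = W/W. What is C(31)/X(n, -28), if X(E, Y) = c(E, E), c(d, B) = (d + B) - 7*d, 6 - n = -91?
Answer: -1/485 ≈ -0.0020619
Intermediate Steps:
n = 97 (n = 6 - 1*(-91) = 6 + 91 = 97)
c(d, B) = B - 6*d (c(d, B) = (B + d) - 7*d = B - 6*d)
X(E, Y) = -5*E (X(E, Y) = E - 6*E = -5*E)
C(W) = 1
C(31)/X(n, -28) = 1/(-5*97) = 1/(-485) = 1*(-1/485) = -1/485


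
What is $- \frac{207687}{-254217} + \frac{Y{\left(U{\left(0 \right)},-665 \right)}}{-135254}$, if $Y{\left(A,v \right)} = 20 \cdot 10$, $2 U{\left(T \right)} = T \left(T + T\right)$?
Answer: $\frac{4673275683}{5730644353} \approx 0.81549$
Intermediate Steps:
$U{\left(T \right)} = T^{2}$ ($U{\left(T \right)} = \frac{T \left(T + T\right)}{2} = \frac{T 2 T}{2} = \frac{2 T^{2}}{2} = T^{2}$)
$Y{\left(A,v \right)} = 200$
$- \frac{207687}{-254217} + \frac{Y{\left(U{\left(0 \right)},-665 \right)}}{-135254} = - \frac{207687}{-254217} + \frac{200}{-135254} = \left(-207687\right) \left(- \frac{1}{254217}\right) + 200 \left(- \frac{1}{135254}\right) = \frac{69229}{84739} - \frac{100}{67627} = \frac{4673275683}{5730644353}$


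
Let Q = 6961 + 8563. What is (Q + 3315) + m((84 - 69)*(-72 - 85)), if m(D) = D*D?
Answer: 5564864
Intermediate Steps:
Q = 15524
m(D) = D**2
(Q + 3315) + m((84 - 69)*(-72 - 85)) = (15524 + 3315) + ((84 - 69)*(-72 - 85))**2 = 18839 + (15*(-157))**2 = 18839 + (-2355)**2 = 18839 + 5546025 = 5564864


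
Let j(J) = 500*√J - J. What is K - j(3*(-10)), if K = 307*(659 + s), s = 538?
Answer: 367449 - 500*I*√30 ≈ 3.6745e+5 - 2738.6*I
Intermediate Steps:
j(J) = -J + 500*√J
K = 367479 (K = 307*(659 + 538) = 307*1197 = 367479)
K - j(3*(-10)) = 367479 - (-3*(-10) + 500*√(3*(-10))) = 367479 - (-1*(-30) + 500*√(-30)) = 367479 - (30 + 500*(I*√30)) = 367479 - (30 + 500*I*√30) = 367479 + (-30 - 500*I*√30) = 367449 - 500*I*√30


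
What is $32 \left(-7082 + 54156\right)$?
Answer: $1506368$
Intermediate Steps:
$32 \left(-7082 + 54156\right) = 32 \cdot 47074 = 1506368$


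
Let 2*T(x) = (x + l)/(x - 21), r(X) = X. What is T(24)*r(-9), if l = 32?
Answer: -84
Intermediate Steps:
T(x) = (32 + x)/(2*(-21 + x)) (T(x) = ((x + 32)/(x - 21))/2 = ((32 + x)/(-21 + x))/2 = (32 + x)/(2*(-21 + x)))
T(24)*r(-9) = ((32 + 24)/(2*(-21 + 24)))*(-9) = ((½)*56/3)*(-9) = ((½)*(⅓)*56)*(-9) = (28/3)*(-9) = -84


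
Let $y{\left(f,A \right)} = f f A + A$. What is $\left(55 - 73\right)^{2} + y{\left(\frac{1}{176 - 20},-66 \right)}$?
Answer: $\frac{1046437}{4056} \approx 258.0$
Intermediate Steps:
$y{\left(f,A \right)} = A + A f^{2}$ ($y{\left(f,A \right)} = f^{2} A + A = A f^{2} + A = A + A f^{2}$)
$\left(55 - 73\right)^{2} + y{\left(\frac{1}{176 - 20},-66 \right)} = \left(55 - 73\right)^{2} - 66 \left(1 + \left(\frac{1}{176 - 20}\right)^{2}\right) = \left(-18\right)^{2} - 66 \left(1 + \left(\frac{1}{156}\right)^{2}\right) = 324 - 66 \left(1 + \left(\frac{1}{156}\right)^{2}\right) = 324 - 66 \left(1 + \frac{1}{24336}\right) = 324 - \frac{267707}{4056} = \frac{1046437}{4056}$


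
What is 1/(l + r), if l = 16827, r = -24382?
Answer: -1/7555 ≈ -0.00013236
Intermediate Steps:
1/(l + r) = 1/(16827 - 24382) = 1/(-7555) = -1/7555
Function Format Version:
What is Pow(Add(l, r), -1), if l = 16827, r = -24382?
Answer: Rational(-1, 7555) ≈ -0.00013236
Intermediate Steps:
Pow(Add(l, r), -1) = Pow(Add(16827, -24382), -1) = Pow(-7555, -1) = Rational(-1, 7555)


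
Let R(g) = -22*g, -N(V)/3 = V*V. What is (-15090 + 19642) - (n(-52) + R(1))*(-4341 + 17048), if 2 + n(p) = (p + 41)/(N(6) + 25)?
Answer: 25550383/83 ≈ 3.0784e+5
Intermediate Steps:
N(V) = -3*V**2 (N(V) = -3*V*V = -3*V**2)
n(p) = -207/83 - p/83 (n(p) = -2 + (p + 41)/(-3*6**2 + 25) = -2 + (41 + p)/(-3*36 + 25) = -2 + (41 + p)/(-108 + 25) = -2 + (41 + p)/(-83) = -2 + (41 + p)*(-1/83) = -2 + (-41/83 - p/83) = -207/83 - p/83)
(-15090 + 19642) - (n(-52) + R(1))*(-4341 + 17048) = (-15090 + 19642) - ((-207/83 - 1/83*(-52)) - 22*1)*(-4341 + 17048) = 4552 - ((-207/83 + 52/83) - 22)*12707 = 4552 - (-155/83 - 22)*12707 = 4552 - (-1981)*12707/83 = 4552 - 1*(-25172567/83) = 4552 + 25172567/83 = 25550383/83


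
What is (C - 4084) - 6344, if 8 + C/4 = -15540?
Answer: -72620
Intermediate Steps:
C = -62192 (C = -32 + 4*(-15540) = -32 - 62160 = -62192)
(C - 4084) - 6344 = (-62192 - 4084) - 6344 = -66276 - 6344 = -72620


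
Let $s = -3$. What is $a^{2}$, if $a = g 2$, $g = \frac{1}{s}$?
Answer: $\frac{4}{9} \approx 0.44444$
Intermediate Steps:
$g = - \frac{1}{3}$ ($g = \frac{1}{-3} = - \frac{1}{3} \approx -0.33333$)
$a = - \frac{2}{3}$ ($a = \left(- \frac{1}{3}\right) 2 = - \frac{2}{3} \approx -0.66667$)
$a^{2} = \left(- \frac{2}{3}\right)^{2} = \frac{4}{9}$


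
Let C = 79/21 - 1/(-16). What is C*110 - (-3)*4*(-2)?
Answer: 66643/168 ≈ 396.68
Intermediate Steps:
C = 1285/336 (C = 79*(1/21) - 1*(-1/16) = 79/21 + 1/16 = 1285/336 ≈ 3.8244)
C*110 - (-3)*4*(-2) = (1285/336)*110 - (-3)*4*(-2) = 70675/168 - 3*(-4)*(-2) = 70675/168 + 12*(-2) = 70675/168 - 24 = 66643/168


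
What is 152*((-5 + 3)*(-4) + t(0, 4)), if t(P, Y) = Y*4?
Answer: 3648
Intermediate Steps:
t(P, Y) = 4*Y
152*((-5 + 3)*(-4) + t(0, 4)) = 152*((-5 + 3)*(-4) + 4*4) = 152*(-2*(-4) + 16) = 152*(8 + 16) = 152*24 = 3648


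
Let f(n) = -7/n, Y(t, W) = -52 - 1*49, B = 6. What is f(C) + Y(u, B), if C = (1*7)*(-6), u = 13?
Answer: -605/6 ≈ -100.83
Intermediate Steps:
Y(t, W) = -101 (Y(t, W) = -52 - 49 = -101)
C = -42 (C = 7*(-6) = -42)
f(C) + Y(u, B) = -7/(-42) - 101 = -7*(-1/42) - 101 = 1/6 - 101 = -605/6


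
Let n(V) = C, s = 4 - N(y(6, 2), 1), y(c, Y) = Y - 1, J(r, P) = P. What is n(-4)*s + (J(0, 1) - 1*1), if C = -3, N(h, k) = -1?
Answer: -15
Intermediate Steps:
y(c, Y) = -1 + Y
s = 5 (s = 4 - 1*(-1) = 4 + 1 = 5)
n(V) = -3
n(-4)*s + (J(0, 1) - 1*1) = -3*5 + (1 - 1*1) = -15 + (1 - 1) = -15 + 0 = -15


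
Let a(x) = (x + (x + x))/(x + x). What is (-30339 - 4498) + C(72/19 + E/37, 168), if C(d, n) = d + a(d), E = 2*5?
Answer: -48973005/1406 ≈ -34831.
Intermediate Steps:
E = 10
a(x) = 3/2 (a(x) = (x + 2*x)/((2*x)) = (3*x)*(1/(2*x)) = 3/2)
C(d, n) = 3/2 + d (C(d, n) = d + 3/2 = 3/2 + d)
(-30339 - 4498) + C(72/19 + E/37, 168) = (-30339 - 4498) + (3/2 + (72/19 + 10/37)) = -34837 + (3/2 + (72*(1/19) + 10*(1/37))) = -34837 + (3/2 + (72/19 + 10/37)) = -34837 + (3/2 + 2854/703) = -34837 + 7817/1406 = -48973005/1406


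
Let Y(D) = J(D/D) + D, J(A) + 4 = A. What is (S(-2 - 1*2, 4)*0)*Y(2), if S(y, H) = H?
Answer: 0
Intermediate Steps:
J(A) = -4 + A
Y(D) = -3 + D (Y(D) = (-4 + D/D) + D = (-4 + 1) + D = -3 + D)
(S(-2 - 1*2, 4)*0)*Y(2) = (4*0)*(-3 + 2) = 0*(-1) = 0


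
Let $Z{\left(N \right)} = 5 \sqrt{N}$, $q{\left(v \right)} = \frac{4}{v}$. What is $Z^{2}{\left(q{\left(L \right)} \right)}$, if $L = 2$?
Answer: $50$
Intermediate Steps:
$Z^{2}{\left(q{\left(L \right)} \right)} = \left(5 \sqrt{\frac{4}{2}}\right)^{2} = \left(5 \sqrt{4 \cdot \frac{1}{2}}\right)^{2} = \left(5 \sqrt{2}\right)^{2} = 50$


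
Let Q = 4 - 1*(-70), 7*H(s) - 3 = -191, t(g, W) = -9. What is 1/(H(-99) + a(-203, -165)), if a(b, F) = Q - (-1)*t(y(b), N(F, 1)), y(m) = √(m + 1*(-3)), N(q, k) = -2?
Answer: 7/267 ≈ 0.026217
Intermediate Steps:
y(m) = √(-3 + m) (y(m) = √(m - 3) = √(-3 + m))
H(s) = -188/7 (H(s) = 3/7 + (⅐)*(-191) = 3/7 - 191/7 = -188/7)
Q = 74 (Q = 4 + 70 = 74)
a(b, F) = 65 (a(b, F) = 74 - (-1)*(-9) = 74 - 1*9 = 74 - 9 = 65)
1/(H(-99) + a(-203, -165)) = 1/(-188/7 + 65) = 1/(267/7) = 7/267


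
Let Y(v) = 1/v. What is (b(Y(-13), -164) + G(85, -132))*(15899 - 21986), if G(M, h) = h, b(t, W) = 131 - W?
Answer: -992181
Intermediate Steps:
(b(Y(-13), -164) + G(85, -132))*(15899 - 21986) = ((131 - 1*(-164)) - 132)*(15899 - 21986) = ((131 + 164) - 132)*(-6087) = (295 - 132)*(-6087) = 163*(-6087) = -992181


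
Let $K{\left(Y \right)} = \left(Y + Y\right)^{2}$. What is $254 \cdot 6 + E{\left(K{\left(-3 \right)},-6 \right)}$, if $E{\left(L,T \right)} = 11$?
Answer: $1535$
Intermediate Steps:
$K{\left(Y \right)} = 4 Y^{2}$ ($K{\left(Y \right)} = \left(2 Y\right)^{2} = 4 Y^{2}$)
$254 \cdot 6 + E{\left(K{\left(-3 \right)},-6 \right)} = 254 \cdot 6 + 11 = 1524 + 11 = 1535$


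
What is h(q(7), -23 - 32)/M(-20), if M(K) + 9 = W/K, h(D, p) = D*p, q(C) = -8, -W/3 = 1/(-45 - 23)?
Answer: -54400/1113 ≈ -48.877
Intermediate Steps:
W = 3/68 (W = -3/(-45 - 23) = -3/(-68) = -3*(-1/68) = 3/68 ≈ 0.044118)
M(K) = -9 + 3/(68*K)
h(q(7), -23 - 32)/M(-20) = (-8*(-23 - 32))/(-9 + (3/68)/(-20)) = (-8*(-55))/(-9 + (3/68)*(-1/20)) = 440/(-9 - 3/1360) = 440/(-12243/1360) = 440*(-1360/12243) = -54400/1113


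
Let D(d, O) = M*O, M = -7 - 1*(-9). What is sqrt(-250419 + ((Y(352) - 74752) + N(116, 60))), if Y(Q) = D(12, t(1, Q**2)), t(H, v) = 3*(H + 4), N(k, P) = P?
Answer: I*sqrt(325081) ≈ 570.16*I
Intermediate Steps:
t(H, v) = 12 + 3*H (t(H, v) = 3*(4 + H) = 12 + 3*H)
M = 2 (M = -7 + 9 = 2)
D(d, O) = 2*O
Y(Q) = 30 (Y(Q) = 2*(12 + 3*1) = 2*(12 + 3) = 2*15 = 30)
sqrt(-250419 + ((Y(352) - 74752) + N(116, 60))) = sqrt(-250419 + ((30 - 74752) + 60)) = sqrt(-250419 + (-74722 + 60)) = sqrt(-250419 - 74662) = sqrt(-325081) = I*sqrt(325081)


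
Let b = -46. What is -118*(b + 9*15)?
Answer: -10502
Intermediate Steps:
-118*(b + 9*15) = -118*(-46 + 9*15) = -118*(-46 + 135) = -118*89 = -10502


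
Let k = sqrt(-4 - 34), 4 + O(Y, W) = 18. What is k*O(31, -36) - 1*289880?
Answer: -289880 + 14*I*sqrt(38) ≈ -2.8988e+5 + 86.302*I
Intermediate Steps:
O(Y, W) = 14 (O(Y, W) = -4 + 18 = 14)
k = I*sqrt(38) (k = sqrt(-38) = I*sqrt(38) ≈ 6.1644*I)
k*O(31, -36) - 1*289880 = (I*sqrt(38))*14 - 1*289880 = 14*I*sqrt(38) - 289880 = -289880 + 14*I*sqrt(38)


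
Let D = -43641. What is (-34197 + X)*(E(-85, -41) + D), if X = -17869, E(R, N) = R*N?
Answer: 2090762296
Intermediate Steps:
E(R, N) = N*R
(-34197 + X)*(E(-85, -41) + D) = (-34197 - 17869)*(-41*(-85) - 43641) = -52066*(3485 - 43641) = -52066*(-40156) = 2090762296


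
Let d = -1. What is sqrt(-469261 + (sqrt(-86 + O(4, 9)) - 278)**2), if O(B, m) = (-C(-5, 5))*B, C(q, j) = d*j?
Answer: sqrt(-469261 + (-278 + I*sqrt(66))**2) ≈ 3.607 - 626.14*I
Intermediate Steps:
C(q, j) = -j
O(B, m) = 5*B (O(B, m) = (-(-1)*5)*B = (-1*(-5))*B = 5*B)
sqrt(-469261 + (sqrt(-86 + O(4, 9)) - 278)**2) = sqrt(-469261 + (sqrt(-86 + 5*4) - 278)**2) = sqrt(-469261 + (sqrt(-86 + 20) - 278)**2) = sqrt(-469261 + (sqrt(-66) - 278)**2) = sqrt(-469261 + (I*sqrt(66) - 278)**2) = sqrt(-469261 + (-278 + I*sqrt(66))**2)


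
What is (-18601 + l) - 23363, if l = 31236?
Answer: -10728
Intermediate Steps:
(-18601 + l) - 23363 = (-18601 + 31236) - 23363 = 12635 - 23363 = -10728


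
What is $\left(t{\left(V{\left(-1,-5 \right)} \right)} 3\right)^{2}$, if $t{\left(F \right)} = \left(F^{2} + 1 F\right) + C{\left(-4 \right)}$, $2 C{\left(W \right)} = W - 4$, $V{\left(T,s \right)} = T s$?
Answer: $6084$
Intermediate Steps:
$C{\left(W \right)} = -2 + \frac{W}{2}$ ($C{\left(W \right)} = \frac{W - 4}{2} = \frac{-4 + W}{2} = -2 + \frac{W}{2}$)
$t{\left(F \right)} = -4 + F + F^{2}$ ($t{\left(F \right)} = \left(F^{2} + 1 F\right) + \left(-2 + \frac{1}{2} \left(-4\right)\right) = \left(F^{2} + F\right) - 4 = \left(F + F^{2}\right) - 4 = -4 + F + F^{2}$)
$\left(t{\left(V{\left(-1,-5 \right)} \right)} 3\right)^{2} = \left(\left(-4 - -5 + \left(\left(-1\right) \left(-5\right)\right)^{2}\right) 3\right)^{2} = \left(\left(-4 + 5 + 5^{2}\right) 3\right)^{2} = \left(\left(-4 + 5 + 25\right) 3\right)^{2} = \left(26 \cdot 3\right)^{2} = 78^{2} = 6084$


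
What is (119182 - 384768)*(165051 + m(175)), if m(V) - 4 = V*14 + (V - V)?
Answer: -44486982930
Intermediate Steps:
m(V) = 4 + 14*V (m(V) = 4 + (V*14 + (V - V)) = 4 + (14*V + 0) = 4 + 14*V)
(119182 - 384768)*(165051 + m(175)) = (119182 - 384768)*(165051 + (4 + 14*175)) = -265586*(165051 + (4 + 2450)) = -265586*(165051 + 2454) = -265586*167505 = -44486982930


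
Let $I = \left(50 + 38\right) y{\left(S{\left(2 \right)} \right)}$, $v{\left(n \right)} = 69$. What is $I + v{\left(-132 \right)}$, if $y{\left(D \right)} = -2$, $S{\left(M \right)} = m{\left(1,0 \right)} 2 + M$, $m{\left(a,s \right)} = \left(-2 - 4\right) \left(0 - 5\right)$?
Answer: $-107$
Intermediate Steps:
$m{\left(a,s \right)} = 30$ ($m{\left(a,s \right)} = \left(-6\right) \left(-5\right) = 30$)
$S{\left(M \right)} = 60 + M$ ($S{\left(M \right)} = 30 \cdot 2 + M = 60 + M$)
$I = -176$ ($I = \left(50 + 38\right) \left(-2\right) = 88 \left(-2\right) = -176$)
$I + v{\left(-132 \right)} = -176 + 69 = -107$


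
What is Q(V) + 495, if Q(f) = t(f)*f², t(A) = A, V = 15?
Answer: 3870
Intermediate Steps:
Q(f) = f³ (Q(f) = f*f² = f³)
Q(V) + 495 = 15³ + 495 = 3375 + 495 = 3870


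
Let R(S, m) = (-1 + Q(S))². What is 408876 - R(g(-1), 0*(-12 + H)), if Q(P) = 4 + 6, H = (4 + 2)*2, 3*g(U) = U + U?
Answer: 408795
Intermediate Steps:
g(U) = 2*U/3 (g(U) = (U + U)/3 = (2*U)/3 = 2*U/3)
H = 12 (H = 6*2 = 12)
Q(P) = 10
R(S, m) = 81 (R(S, m) = (-1 + 10)² = 9² = 81)
408876 - R(g(-1), 0*(-12 + H)) = 408876 - 1*81 = 408876 - 81 = 408795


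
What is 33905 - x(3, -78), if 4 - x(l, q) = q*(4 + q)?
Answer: 39673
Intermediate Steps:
x(l, q) = 4 - q*(4 + q)
33905 - x(3, -78) = 33905 - (4 - 1*(-78)**2 - 4*(-78)) = 33905 - (4 - 1*6084 + 312) = 33905 - (4 - 6084 + 312) = 33905 - 1*(-5768) = 33905 + 5768 = 39673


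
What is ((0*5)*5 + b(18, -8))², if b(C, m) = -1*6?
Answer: 36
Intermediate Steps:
b(C, m) = -6
((0*5)*5 + b(18, -8))² = ((0*5)*5 - 6)² = (0*5 - 6)² = (0 - 6)² = (-6)² = 36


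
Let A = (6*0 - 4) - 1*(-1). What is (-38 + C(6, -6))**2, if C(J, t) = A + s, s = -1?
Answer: 1764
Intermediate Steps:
A = -3 (A = (0 - 4) + 1 = -4 + 1 = -3)
C(J, t) = -4 (C(J, t) = -3 - 1 = -4)
(-38 + C(6, -6))**2 = (-38 - 4)**2 = (-42)**2 = 1764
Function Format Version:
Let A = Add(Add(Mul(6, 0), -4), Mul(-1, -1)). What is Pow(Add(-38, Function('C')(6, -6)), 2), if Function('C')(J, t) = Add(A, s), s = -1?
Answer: 1764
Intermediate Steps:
A = -3 (A = Add(Add(0, -4), 1) = Add(-4, 1) = -3)
Function('C')(J, t) = -4 (Function('C')(J, t) = Add(-3, -1) = -4)
Pow(Add(-38, Function('C')(6, -6)), 2) = Pow(Add(-38, -4), 2) = Pow(-42, 2) = 1764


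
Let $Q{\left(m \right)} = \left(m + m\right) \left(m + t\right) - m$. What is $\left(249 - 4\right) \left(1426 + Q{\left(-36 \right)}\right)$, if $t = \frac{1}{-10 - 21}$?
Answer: $\frac{30807770}{31} \approx 9.938 \cdot 10^{5}$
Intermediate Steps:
$t = - \frac{1}{31}$ ($t = \frac{1}{-31} = - \frac{1}{31} \approx -0.032258$)
$Q{\left(m \right)} = - m + 2 m \left(- \frac{1}{31} + m\right)$ ($Q{\left(m \right)} = \left(m + m\right) \left(m - \frac{1}{31}\right) - m = 2 m \left(- \frac{1}{31} + m\right) - m = - m + 2 m \left(- \frac{1}{31} + m\right)$)
$\left(249 - 4\right) \left(1426 + Q{\left(-36 \right)}\right) = \left(249 - 4\right) \left(1426 + \frac{1}{31} \left(-36\right) \left(-33 + 62 \left(-36\right)\right)\right) = \left(249 - 4\right) \left(1426 + \frac{1}{31} \left(-36\right) \left(-33 - 2232\right)\right) = 245 \left(1426 + \frac{1}{31} \left(-36\right) \left(-2265\right)\right) = 245 \left(1426 + \frac{81540}{31}\right) = 245 \cdot \frac{125746}{31} = \frac{30807770}{31}$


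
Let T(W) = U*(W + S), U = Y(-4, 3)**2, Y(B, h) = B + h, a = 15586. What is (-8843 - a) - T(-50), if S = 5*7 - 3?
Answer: -24411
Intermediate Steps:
U = 1 (U = (-4 + 3)**2 = (-1)**2 = 1)
S = 32 (S = 35 - 3 = 32)
T(W) = 32 + W (T(W) = 1*(W + 32) = 1*(32 + W) = 32 + W)
(-8843 - a) - T(-50) = (-8843 - 1*15586) - (32 - 50) = (-8843 - 15586) - 1*(-18) = -24429 + 18 = -24411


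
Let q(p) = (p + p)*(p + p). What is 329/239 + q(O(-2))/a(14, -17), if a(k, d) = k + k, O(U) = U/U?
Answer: 2542/1673 ≈ 1.5194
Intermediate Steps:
O(U) = 1
q(p) = 4*p² (q(p) = (2*p)*(2*p) = 4*p²)
a(k, d) = 2*k
329/239 + q(O(-2))/a(14, -17) = 329/239 + (4*1²)/((2*14)) = 329*(1/239) + (4*1)/28 = 329/239 + 4*(1/28) = 329/239 + ⅐ = 2542/1673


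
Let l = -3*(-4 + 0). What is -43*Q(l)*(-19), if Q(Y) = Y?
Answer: 9804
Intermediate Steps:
l = 12 (l = -3*(-4) = 12)
-43*Q(l)*(-19) = -43*12*(-19) = -516*(-19) = 9804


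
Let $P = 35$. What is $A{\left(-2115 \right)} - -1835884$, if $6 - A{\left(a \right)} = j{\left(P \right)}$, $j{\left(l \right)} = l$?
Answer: $1835855$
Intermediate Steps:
$A{\left(a \right)} = -29$ ($A{\left(a \right)} = 6 - 35 = -29$)
$A{\left(-2115 \right)} - -1835884 = -29 - -1835884 = -29 + 1835884 = 1835855$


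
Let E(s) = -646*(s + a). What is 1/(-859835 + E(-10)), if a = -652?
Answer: -1/432183 ≈ -2.3138e-6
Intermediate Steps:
E(s) = 421192 - 646*s (E(s) = -646*(s - 652) = -646*(-652 + s) = 421192 - 646*s)
1/(-859835 + E(-10)) = 1/(-859835 + (421192 - 646*(-10))) = 1/(-859835 + (421192 + 6460)) = 1/(-859835 + 427652) = 1/(-432183) = -1/432183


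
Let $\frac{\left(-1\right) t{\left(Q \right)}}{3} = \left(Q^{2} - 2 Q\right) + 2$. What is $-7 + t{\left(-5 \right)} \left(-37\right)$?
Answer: $4100$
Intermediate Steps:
$t{\left(Q \right)} = -6 - 3 Q^{2} + 6 Q$ ($t{\left(Q \right)} = - 3 \left(\left(Q^{2} - 2 Q\right) + 2\right) = - 3 \left(2 + Q^{2} - 2 Q\right) = -6 - 3 Q^{2} + 6 Q$)
$-7 + t{\left(-5 \right)} \left(-37\right) = -7 + \left(-6 - 3 \left(-5\right)^{2} + 6 \left(-5\right)\right) \left(-37\right) = -7 + \left(-6 - 75 - 30\right) \left(-37\right) = -7 - -4107 = -7 + 4107 = 4100$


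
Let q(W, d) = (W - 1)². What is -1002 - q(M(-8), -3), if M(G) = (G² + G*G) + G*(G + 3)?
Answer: -28891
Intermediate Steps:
M(G) = 2*G² + G*(3 + G) (M(G) = (G² + G²) + G*(3 + G) = 2*G² + G*(3 + G))
q(W, d) = (-1 + W)²
-1002 - q(M(-8), -3) = -1002 - (-1 + 3*(-8)*(1 - 8))² = -1002 - (-1 + 3*(-8)*(-7))² = -1002 - (-1 + 168)² = -1002 - 1*167² = -1002 - 1*27889 = -1002 - 27889 = -28891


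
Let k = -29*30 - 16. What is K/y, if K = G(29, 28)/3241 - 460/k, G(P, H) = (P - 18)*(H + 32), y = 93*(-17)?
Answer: -1037810/2269941303 ≈ -0.00045720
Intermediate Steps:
y = -1581
G(P, H) = (-18 + P)*(32 + H)
k = -886 (k = -870 - 16 = -886)
K = 1037810/1435763 (K = (-576 - 18*28 + 32*29 + 28*29)/3241 - 460/(-886) = (-576 - 504 + 928 + 812)*(1/3241) - 460*(-1/886) = 660*(1/3241) + 230/443 = 660/3241 + 230/443 = 1037810/1435763 ≈ 0.72283)
K/y = (1037810/1435763)/(-1581) = (1037810/1435763)*(-1/1581) = -1037810/2269941303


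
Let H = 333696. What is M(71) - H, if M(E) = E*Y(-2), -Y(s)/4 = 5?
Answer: -335116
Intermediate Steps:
Y(s) = -20 (Y(s) = -4*5 = -20)
M(E) = -20*E (M(E) = E*(-20) = -20*E)
M(71) - H = -20*71 - 1*333696 = -1420 - 333696 = -335116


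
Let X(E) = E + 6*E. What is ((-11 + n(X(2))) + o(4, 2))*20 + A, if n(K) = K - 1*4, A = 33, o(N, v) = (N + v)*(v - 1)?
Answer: 133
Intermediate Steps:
o(N, v) = (-1 + v)*(N + v) (o(N, v) = (N + v)*(-1 + v) = (-1 + v)*(N + v))
X(E) = 7*E
n(K) = -4 + K (n(K) = K - 4 = -4 + K)
((-11 + n(X(2))) + o(4, 2))*20 + A = ((-11 + (-4 + 7*2)) + (2**2 - 1*4 - 1*2 + 4*2))*20 + 33 = ((-11 + (-4 + 14)) + (4 - 4 - 2 + 8))*20 + 33 = ((-11 + 10) + 6)*20 + 33 = (-1 + 6)*20 + 33 = 5*20 + 33 = 100 + 33 = 133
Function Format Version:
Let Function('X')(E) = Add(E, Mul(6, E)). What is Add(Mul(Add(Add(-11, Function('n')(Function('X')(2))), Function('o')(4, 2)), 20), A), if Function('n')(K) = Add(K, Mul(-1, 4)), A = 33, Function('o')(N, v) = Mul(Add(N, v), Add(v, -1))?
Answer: 133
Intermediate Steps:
Function('o')(N, v) = Mul(Add(-1, v), Add(N, v)) (Function('o')(N, v) = Mul(Add(N, v), Add(-1, v)) = Mul(Add(-1, v), Add(N, v)))
Function('X')(E) = Mul(7, E)
Function('n')(K) = Add(-4, K) (Function('n')(K) = Add(K, -4) = Add(-4, K))
Add(Mul(Add(Add(-11, Function('n')(Function('X')(2))), Function('o')(4, 2)), 20), A) = Add(Mul(Add(Add(-11, Add(-4, Mul(7, 2))), Add(Pow(2, 2), Mul(-1, 4), Mul(-1, 2), Mul(4, 2))), 20), 33) = Add(Mul(Add(Add(-11, Add(-4, 14)), Add(4, -4, -2, 8)), 20), 33) = Add(Mul(Add(Add(-11, 10), 6), 20), 33) = Add(Mul(Add(-1, 6), 20), 33) = Add(Mul(5, 20), 33) = Add(100, 33) = 133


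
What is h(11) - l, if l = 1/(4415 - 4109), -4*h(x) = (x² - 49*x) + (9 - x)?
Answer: 32129/306 ≈ 105.00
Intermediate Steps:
h(x) = -9/4 - x²/4 + 25*x/2 (h(x) = -((x² - 49*x) + (9 - x))/4 = -(9 + x² - 50*x)/4 = -9/4 - x²/4 + 25*x/2)
l = 1/306 ≈ 0.0032680
h(11) - l = (-9/4 - ¼*11² + (25/2)*11) - 1*1/306 = (-9/4 - ¼*121 + 275/2) - 1/306 = (-9/4 - 121/4 + 275/2) - 1/306 = 105 - 1/306 = 32129/306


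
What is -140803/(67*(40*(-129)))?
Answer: 140803/345720 ≈ 0.40727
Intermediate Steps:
-140803/(67*(40*(-129))) = -140803/(67*(-5160)) = -140803/(-345720) = -140803*(-1/345720) = 140803/345720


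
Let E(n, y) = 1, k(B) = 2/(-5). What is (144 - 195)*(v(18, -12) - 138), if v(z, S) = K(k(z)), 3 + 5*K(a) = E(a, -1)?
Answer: 35292/5 ≈ 7058.4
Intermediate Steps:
k(B) = -⅖ (k(B) = 2*(-⅕) = -⅖)
K(a) = -⅖ (K(a) = -⅗ + (⅕)*1 = -⅗ + ⅕ = -⅖)
v(z, S) = -⅖
(144 - 195)*(v(18, -12) - 138) = (144 - 195)*(-⅖ - 138) = -51*(-692/5) = 35292/5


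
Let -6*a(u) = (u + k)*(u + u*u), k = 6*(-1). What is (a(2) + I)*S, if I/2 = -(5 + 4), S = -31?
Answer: 434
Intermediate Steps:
k = -6
I = -18 (I = 2*(-(5 + 4)) = 2*(-1*9) = 2*(-9) = -18)
a(u) = -(-6 + u)*(u + u**2)/6 (a(u) = -(u - 6)*(u + u*u)/6 = -(-6 + u)*(u + u**2)/6)
(a(2) + I)*S = ((1/6)*2*(6 - 1*2**2 + 5*2) - 18)*(-31) = ((1/6)*2*(6 - 1*4 + 10) - 18)*(-31) = ((1/6)*2*(6 - 4 + 10) - 18)*(-31) = ((1/6)*2*12 - 18)*(-31) = (4 - 18)*(-31) = -14*(-31) = 434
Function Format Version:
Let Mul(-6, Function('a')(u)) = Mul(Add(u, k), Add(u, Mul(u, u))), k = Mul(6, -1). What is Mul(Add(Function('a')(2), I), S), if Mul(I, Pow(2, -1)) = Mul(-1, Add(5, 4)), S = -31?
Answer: 434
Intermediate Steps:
k = -6
I = -18 (I = Mul(2, Mul(-1, Add(5, 4))) = Mul(2, Mul(-1, 9)) = Mul(2, -9) = -18)
Function('a')(u) = Mul(Rational(-1, 6), Add(-6, u), Add(u, Pow(u, 2))) (Function('a')(u) = Mul(Rational(-1, 6), Mul(Add(u, -6), Add(u, Mul(u, u)))) = Mul(Rational(-1, 6), Mul(Add(-6, u), Add(u, Pow(u, 2)))) = Mul(Rational(-1, 6), Add(-6, u), Add(u, Pow(u, 2))))
Mul(Add(Function('a')(2), I), S) = Mul(Add(Mul(Rational(1, 6), 2, Add(6, Mul(-1, Pow(2, 2)), Mul(5, 2))), -18), -31) = Mul(Add(Mul(Rational(1, 6), 2, Add(6, Mul(-1, 4), 10)), -18), -31) = Mul(Add(Mul(Rational(1, 6), 2, Add(6, -4, 10)), -18), -31) = Mul(Add(Mul(Rational(1, 6), 2, 12), -18), -31) = Mul(Add(4, -18), -31) = Mul(-14, -31) = 434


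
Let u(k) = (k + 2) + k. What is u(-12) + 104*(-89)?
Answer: -9278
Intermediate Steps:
u(k) = 2 + 2*k (u(k) = (2 + k) + k = 2 + 2*k)
u(-12) + 104*(-89) = (2 + 2*(-12)) + 104*(-89) = (2 - 24) - 9256 = -22 - 9256 = -9278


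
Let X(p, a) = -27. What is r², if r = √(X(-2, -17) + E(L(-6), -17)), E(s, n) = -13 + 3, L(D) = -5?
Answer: -37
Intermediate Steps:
E(s, n) = -10
r = I*√37 (r = √(-27 - 10) = √(-37) = I*√37 ≈ 6.0828*I)
r² = (I*√37)² = -37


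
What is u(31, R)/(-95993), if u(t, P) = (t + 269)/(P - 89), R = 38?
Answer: 100/1631881 ≈ 6.1279e-5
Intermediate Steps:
u(t, P) = (269 + t)/(-89 + P)
u(31, R)/(-95993) = ((269 + 31)/(-89 + 38))/(-95993) = (300/(-51))*(-1/95993) = -1/51*300*(-1/95993) = -100/17*(-1/95993) = 100/1631881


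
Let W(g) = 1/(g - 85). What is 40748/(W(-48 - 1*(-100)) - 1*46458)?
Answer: -1344684/1533115 ≈ -0.87709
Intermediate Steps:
W(g) = 1/(-85 + g)
40748/(W(-48 - 1*(-100)) - 1*46458) = 40748/(1/(-85 + (-48 - 1*(-100))) - 1*46458) = 40748/(1/(-85 + (-48 + 100)) - 46458) = 40748/(1/(-85 + 52) - 46458) = 40748/(1/(-33) - 46458) = 40748/(-1/33 - 46458) = 40748/(-1533115/33) = 40748*(-33/1533115) = -1344684/1533115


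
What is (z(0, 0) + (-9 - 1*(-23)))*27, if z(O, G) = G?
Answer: 378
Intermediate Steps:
(z(0, 0) + (-9 - 1*(-23)))*27 = (0 + (-9 - 1*(-23)))*27 = (0 + (-9 + 23))*27 = (0 + 14)*27 = 14*27 = 378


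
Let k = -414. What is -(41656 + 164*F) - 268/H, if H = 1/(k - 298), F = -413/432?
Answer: 16126213/108 ≈ 1.4932e+5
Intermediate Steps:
F = -413/432 (F = -413*1/432 = -413/432 ≈ -0.95602)
H = -1/712 (H = 1/(-414 - 298) = 1/(-712) = -1/712 ≈ -0.0014045)
-(41656 + 164*F) - 268/H = -164/(1/(254 - 413/432)) - 268/(-1/712) = -164/(1/(109315/432)) - 268*(-712) = -164/432/109315 + 190816 = -164*109315/432 + 190816 = -4481915/108 + 190816 = 16126213/108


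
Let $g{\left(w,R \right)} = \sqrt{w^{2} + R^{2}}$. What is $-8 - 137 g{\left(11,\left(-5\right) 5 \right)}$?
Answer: $-8 - 137 \sqrt{746} \approx -3749.9$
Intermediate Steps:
$g{\left(w,R \right)} = \sqrt{R^{2} + w^{2}}$
$-8 - 137 g{\left(11,\left(-5\right) 5 \right)} = -8 - 137 \sqrt{\left(\left(-5\right) 5\right)^{2} + 11^{2}} = -8 - 137 \sqrt{\left(-25\right)^{2} + 121} = -8 - 137 \sqrt{625 + 121} = -8 - 137 \sqrt{746}$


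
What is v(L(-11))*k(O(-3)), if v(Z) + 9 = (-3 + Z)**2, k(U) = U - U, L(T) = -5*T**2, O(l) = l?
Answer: 0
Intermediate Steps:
k(U) = 0
v(Z) = -9 + (-3 + Z)**2
v(L(-11))*k(O(-3)) = ((-5*(-11)**2)*(-6 - 5*(-11)**2))*0 = ((-5*121)*(-6 - 5*121))*0 = -605*(-6 - 605)*0 = -605*(-611)*0 = 369655*0 = 0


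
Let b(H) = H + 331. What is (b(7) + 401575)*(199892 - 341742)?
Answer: -57011359050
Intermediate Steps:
b(H) = 331 + H
(b(7) + 401575)*(199892 - 341742) = ((331 + 7) + 401575)*(199892 - 341742) = (338 + 401575)*(-141850) = 401913*(-141850) = -57011359050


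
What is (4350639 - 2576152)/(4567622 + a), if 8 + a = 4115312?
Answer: 1774487/8682926 ≈ 0.20437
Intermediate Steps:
a = 4115304 (a = -8 + 4115312 = 4115304)
(4350639 - 2576152)/(4567622 + a) = (4350639 - 2576152)/(4567622 + 4115304) = 1774487/8682926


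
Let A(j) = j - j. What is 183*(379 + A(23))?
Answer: 69357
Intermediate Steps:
A(j) = 0
183*(379 + A(23)) = 183*(379 + 0) = 183*379 = 69357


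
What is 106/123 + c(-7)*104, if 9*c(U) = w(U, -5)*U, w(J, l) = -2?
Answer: 60014/369 ≈ 162.64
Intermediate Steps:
c(U) = -2*U/9 (c(U) = (-2*U)/9 = -2*U/9)
106/123 + c(-7)*104 = 106/123 - 2/9*(-7)*104 = 106*(1/123) + (14/9)*104 = 106/123 + 1456/9 = 60014/369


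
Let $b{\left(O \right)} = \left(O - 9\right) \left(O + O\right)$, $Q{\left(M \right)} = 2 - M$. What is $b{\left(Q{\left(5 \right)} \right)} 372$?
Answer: $26784$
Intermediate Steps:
$b{\left(O \right)} = 2 O \left(-9 + O\right)$ ($b{\left(O \right)} = \left(-9 + O\right) 2 O = 2 O \left(-9 + O\right)$)
$b{\left(Q{\left(5 \right)} \right)} 372 = 2 \left(2 - 5\right) \left(-9 + \left(2 - 5\right)\right) 372 = 2 \left(-3\right) \left(-9 - 3\right) 372 = 2 \left(-3\right) \left(-12\right) 372 = 72 \cdot 372 = 26784$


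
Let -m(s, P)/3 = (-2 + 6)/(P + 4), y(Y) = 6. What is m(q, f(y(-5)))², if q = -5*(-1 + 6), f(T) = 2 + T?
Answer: 1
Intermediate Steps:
q = -25 (q = -5*5 = -25)
m(s, P) = -12/(4 + P) (m(s, P) = -3*(-2 + 6)/(P + 4) = -12/(4 + P))
m(q, f(y(-5)))² = (-12/(4 + (2 + 6)))² = (-12/(4 + 8))² = (-12/12)² = (-12*1/12)² = (-1)² = 1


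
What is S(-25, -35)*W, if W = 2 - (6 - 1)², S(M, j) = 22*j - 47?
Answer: 18791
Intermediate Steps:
S(M, j) = -47 + 22*j
W = -23 (W = 2 - 1*5² = 2 - 1*25 = 2 - 25 = -23)
S(-25, -35)*W = (-47 + 22*(-35))*(-23) = (-47 - 770)*(-23) = -817*(-23) = 18791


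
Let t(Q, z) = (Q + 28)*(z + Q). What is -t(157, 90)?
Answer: -45695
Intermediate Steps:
t(Q, z) = (28 + Q)*(Q + z)
-t(157, 90) = -(157² + 28*157 + 28*90 + 157*90) = -(24649 + 4396 + 2520 + 14130) = -1*45695 = -45695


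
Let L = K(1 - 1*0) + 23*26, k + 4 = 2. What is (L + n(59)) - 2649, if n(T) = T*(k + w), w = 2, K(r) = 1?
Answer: -2050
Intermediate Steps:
k = -2 (k = -4 + 2 = -2)
L = 599 (L = 1 + 23*26 = 1 + 598 = 599)
n(T) = 0 (n(T) = T*(-2 + 2) = T*0 = 0)
(L + n(59)) - 2649 = (599 + 0) - 2649 = 599 - 2649 = -2050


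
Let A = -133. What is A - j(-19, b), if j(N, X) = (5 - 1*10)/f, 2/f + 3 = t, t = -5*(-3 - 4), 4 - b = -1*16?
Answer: -53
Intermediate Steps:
b = 20 (b = 4 - (-1)*16 = 4 - 1*(-16) = 4 + 16 = 20)
t = 35 (t = -5*(-7) = 35)
f = 1/16 (f = 2/(-3 + 35) = 2/32 = 2*(1/32) = 1/16 ≈ 0.062500)
j(N, X) = -80 (j(N, X) = (5 - 1*10)/(1/16) = (5 - 10)*16 = -5*16 = -80)
A - j(-19, b) = -133 - 1*(-80) = -133 + 80 = -53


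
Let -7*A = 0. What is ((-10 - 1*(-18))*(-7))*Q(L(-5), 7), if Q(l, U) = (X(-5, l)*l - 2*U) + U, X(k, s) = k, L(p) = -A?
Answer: 392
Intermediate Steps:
A = 0 (A = -1/7*0 = 0)
L(p) = 0 (L(p) = -1*0 = 0)
Q(l, U) = -U - 5*l (Q(l, U) = (-5*l - 2*U) + U = -U - 5*l)
((-10 - 1*(-18))*(-7))*Q(L(-5), 7) = ((-10 - 1*(-18))*(-7))*(-1*7 - 5*0) = ((-10 + 18)*(-7))*(-7 + 0) = (8*(-7))*(-7) = -56*(-7) = 392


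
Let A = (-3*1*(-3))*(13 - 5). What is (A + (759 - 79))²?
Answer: 565504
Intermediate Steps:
A = 72 (A = -3*(-3)*8 = 9*8 = 72)
(A + (759 - 79))² = (72 + (759 - 79))² = (72 + 680)² = 752² = 565504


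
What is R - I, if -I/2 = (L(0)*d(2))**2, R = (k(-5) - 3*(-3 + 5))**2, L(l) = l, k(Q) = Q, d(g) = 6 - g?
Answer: 121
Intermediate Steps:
R = 121 (R = (-5 - 3*(-3 + 5))**2 = (-5 - 3*2)**2 = (-5 - 6)**2 = (-11)**2 = 121)
I = 0 (I = -2*(0*(6 - 1*2))**2 = -2*(0*(6 - 2))**2 = -2*(0*4)**2 = -2*0**2 = -2*0 = 0)
R - I = 121 - 1*0 = 121 + 0 = 121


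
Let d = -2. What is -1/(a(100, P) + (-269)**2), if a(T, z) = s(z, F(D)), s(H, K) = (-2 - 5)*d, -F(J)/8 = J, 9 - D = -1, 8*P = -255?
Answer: -1/72375 ≈ -1.3817e-5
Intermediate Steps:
P = -255/8 (P = (1/8)*(-255) = -255/8 ≈ -31.875)
D = 10 (D = 9 - 1*(-1) = 9 + 1 = 10)
F(J) = -8*J
s(H, K) = 14 (s(H, K) = (-2 - 5)*(-2) = -7*(-2) = 14)
a(T, z) = 14
-1/(a(100, P) + (-269)**2) = -1/(14 + (-269)**2) = -1/(14 + 72361) = -1/72375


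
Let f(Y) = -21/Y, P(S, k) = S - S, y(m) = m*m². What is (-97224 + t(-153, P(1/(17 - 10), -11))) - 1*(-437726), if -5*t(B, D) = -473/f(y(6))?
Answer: 11883514/35 ≈ 3.3953e+5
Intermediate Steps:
y(m) = m³
P(S, k) = 0
t(B, D) = -34056/35 (t(B, D) = -(-473)/(5*((-21/(6³)))) = -(-473)/(5*((-21/216))) = -(-473)/(5*((-21*1/216))) = -(-473)/(5*(-7/72)) = -(-473)*(-72)/(5*7) = -⅕*34056/7 = -34056/35)
(-97224 + t(-153, P(1/(17 - 10), -11))) - 1*(-437726) = (-97224 - 34056/35) - 1*(-437726) = -3436896/35 + 437726 = 11883514/35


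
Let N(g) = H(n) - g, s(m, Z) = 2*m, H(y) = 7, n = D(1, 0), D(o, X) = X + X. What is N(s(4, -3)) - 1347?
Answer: -1348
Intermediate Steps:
D(o, X) = 2*X
n = 0 (n = 2*0 = 0)
N(g) = 7 - g
N(s(4, -3)) - 1347 = (7 - 2*4) - 1347 = (7 - 1*8) - 1347 = (7 - 8) - 1347 = -1 - 1347 = -1348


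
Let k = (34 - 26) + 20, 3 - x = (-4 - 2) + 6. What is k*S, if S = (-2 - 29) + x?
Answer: -784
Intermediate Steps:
x = 3 (x = 3 - ((-4 - 2) + 6) = 3 - (-6 + 6) = 3 - 1*0 = 3 + 0 = 3)
k = 28 (k = 8 + 20 = 28)
S = -28 (S = (-2 - 29) + 3 = -31 + 3 = -28)
k*S = 28*(-28) = -784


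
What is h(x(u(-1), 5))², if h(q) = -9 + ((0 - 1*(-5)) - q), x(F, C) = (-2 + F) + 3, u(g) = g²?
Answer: 36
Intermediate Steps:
x(F, C) = 1 + F
h(q) = -4 - q (h(q) = -9 + ((0 + 5) - q) = -9 + (5 - q) = -4 - q)
h(x(u(-1), 5))² = (-4 - (1 + (-1)²))² = (-4 - (1 + 1))² = (-4 - 1*2)² = (-4 - 2)² = (-6)² = 36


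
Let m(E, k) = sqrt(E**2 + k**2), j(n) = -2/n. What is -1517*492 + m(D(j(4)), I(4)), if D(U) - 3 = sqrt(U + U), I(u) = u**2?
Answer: -746364 + sqrt(264 + 6*I) ≈ -7.4635e+5 + 0.18463*I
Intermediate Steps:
D(U) = 3 + sqrt(2)*sqrt(U) (D(U) = 3 + sqrt(U + U) = 3 + sqrt(2*U) = 3 + sqrt(2)*sqrt(U))
-1517*492 + m(D(j(4)), I(4)) = -1517*492 + sqrt((3 + sqrt(2)*sqrt(-2/4))**2 + (4**2)**2) = -746364 + sqrt((3 + sqrt(2)*sqrt(-2*1/4))**2 + 16**2) = -746364 + sqrt((3 + sqrt(2)*sqrt(-1/2))**2 + 256) = -746364 + sqrt((3 + sqrt(2)*(I*sqrt(2)/2))**2 + 256) = -746364 + sqrt((3 + I)**2 + 256) = -746364 + sqrt(256 + (3 + I)**2)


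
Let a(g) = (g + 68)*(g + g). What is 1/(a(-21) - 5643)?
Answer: -1/7617 ≈ -0.00013129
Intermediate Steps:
a(g) = 2*g*(68 + g) (a(g) = (68 + g)*(2*g) = 2*g*(68 + g))
1/(a(-21) - 5643) = 1/(2*(-21)*(68 - 21) - 5643) = 1/(2*(-21)*47 - 5643) = 1/(-1974 - 5643) = 1/(-7617) = -1/7617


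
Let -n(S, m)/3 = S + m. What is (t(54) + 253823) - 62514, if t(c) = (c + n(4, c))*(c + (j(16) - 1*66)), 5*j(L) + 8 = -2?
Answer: 192989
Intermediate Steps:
n(S, m) = -3*S - 3*m (n(S, m) = -3*(S + m) = -3*S - 3*m)
j(L) = -2 (j(L) = -8/5 + (⅕)*(-2) = -8/5 - ⅖ = -2)
t(c) = (-68 + c)*(-12 - 2*c) (t(c) = (c + (-3*4 - 3*c))*(c + (-2 - 1*66)) = (c + (-12 - 3*c))*(c + (-2 - 66)) = (-12 - 2*c)*(c - 68) = (-12 - 2*c)*(-68 + c) = (-68 + c)*(-12 - 2*c))
(t(54) + 253823) - 62514 = ((816 - 2*54² + 124*54) + 253823) - 62514 = ((816 - 2*2916 + 6696) + 253823) - 62514 = ((816 - 5832 + 6696) + 253823) - 62514 = (1680 + 253823) - 62514 = 255503 - 62514 = 192989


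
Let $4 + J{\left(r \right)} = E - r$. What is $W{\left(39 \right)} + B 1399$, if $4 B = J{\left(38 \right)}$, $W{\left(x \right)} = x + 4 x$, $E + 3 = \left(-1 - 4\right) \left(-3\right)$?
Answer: $- \frac{20595}{2} \approx -10298.0$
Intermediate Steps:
$E = 12$ ($E = -3 + \left(-1 - 4\right) \left(-3\right) = -3 - -15 = -3 + 15 = 12$)
$W{\left(x \right)} = 5 x$
$J{\left(r \right)} = 8 - r$ ($J{\left(r \right)} = -4 - \left(-12 + r\right) = 8 - r$)
$B = - \frac{15}{2}$ ($B = \frac{8 - 38}{4} = \frac{1}{4} \left(-30\right) = - \frac{15}{2} \approx -7.5$)
$W{\left(39 \right)} + B 1399 = 5 \cdot 39 - \frac{20985}{2} = 195 - \frac{20985}{2} = - \frac{20595}{2}$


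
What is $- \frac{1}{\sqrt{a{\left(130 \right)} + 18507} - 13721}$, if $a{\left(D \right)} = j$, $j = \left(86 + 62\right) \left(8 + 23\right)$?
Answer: $\frac{13721}{188242746} + \frac{\sqrt{23095}}{188242746} \approx 7.3697 \cdot 10^{-5}$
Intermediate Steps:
$j = 4588$ ($j = 148 \cdot 31 = 4588$)
$a{\left(D \right)} = 4588$
$- \frac{1}{\sqrt{a{\left(130 \right)} + 18507} - 13721} = - \frac{1}{\sqrt{4588 + 18507} - 13721} = - \frac{1}{\sqrt{23095} - 13721} = - \frac{1}{-13721 + \sqrt{23095}}$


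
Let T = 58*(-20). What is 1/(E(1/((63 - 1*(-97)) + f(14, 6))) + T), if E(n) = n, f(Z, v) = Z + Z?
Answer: -188/218079 ≈ -0.00086207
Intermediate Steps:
f(Z, v) = 2*Z
T = -1160
1/(E(1/((63 - 1*(-97)) + f(14, 6))) + T) = 1/(1/((63 - 1*(-97)) + 2*14) - 1160) = 1/(1/((63 + 97) + 28) - 1160) = 1/(1/(160 + 28) - 1160) = 1/(1/188 - 1160) = 1/(-218079/188) = -188/218079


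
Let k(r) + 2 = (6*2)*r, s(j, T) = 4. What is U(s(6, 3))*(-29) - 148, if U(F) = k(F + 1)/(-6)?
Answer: 397/3 ≈ 132.33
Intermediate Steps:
k(r) = -2 + 12*r (k(r) = -2 + (6*2)*r = -2 + 12*r)
U(F) = -5/3 - 2*F (U(F) = (-2 + 12*(F + 1))/(-6) = (-2 + 12*(1 + F))*(-1/6) = (-2 + (12 + 12*F))*(-1/6) = (10 + 12*F)*(-1/6) = -5/3 - 2*F)
U(s(6, 3))*(-29) - 148 = (-5/3 - 2*4)*(-29) - 148 = (-5/3 - 8)*(-29) - 148 = -29/3*(-29) - 148 = 841/3 - 148 = 397/3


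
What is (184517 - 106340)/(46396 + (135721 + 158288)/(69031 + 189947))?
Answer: 2249569234/1335093033 ≈ 1.6850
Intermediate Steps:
(184517 - 106340)/(46396 + (135721 + 158288)/(69031 + 189947)) = 78177/(46396 + 294009/258978) = 78177/(46396 + 294009*(1/258978)) = 78177/(46396 + 98003/86326) = 78177/(4005279099/86326) = 78177*(86326/4005279099) = 2249569234/1335093033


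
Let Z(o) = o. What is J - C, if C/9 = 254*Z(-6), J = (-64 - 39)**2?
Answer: 24325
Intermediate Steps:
J = 10609 (J = (-103)**2 = 10609)
C = -13716 (C = 9*(254*(-6)) = 9*(-1524) = -13716)
J - C = 10609 - 1*(-13716) = 10609 + 13716 = 24325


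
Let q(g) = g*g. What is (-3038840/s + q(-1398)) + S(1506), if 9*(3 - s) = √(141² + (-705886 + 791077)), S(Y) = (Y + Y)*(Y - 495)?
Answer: 174135007656/34781 + 36466080*√6567/34781 ≈ 5.0916e+6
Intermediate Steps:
q(g) = g²
S(Y) = 2*Y*(-495 + Y) (S(Y) = (2*Y)*(-495 + Y) = 2*Y*(-495 + Y))
s = 3 - 4*√6567/9 (s = 3 - √(141² + (-705886 + 791077))/9 = 3 - √(19881 + 85191)/9 = 3 - 4*√6567/9 ≈ -33.016)
(-3038840/s + q(-1398)) + S(1506) = (-3038840/(3 - 4*√6567/9) + (-1398)²) + 2*1506*(-495 + 1506) = (-3038840/(3 - 4*√6567/9) + 1954404) + 2*1506*1011 = (1954404 - 3038840/(3 - 4*√6567/9)) + 3045132 = 4999536 - 3038840/(3 - 4*√6567/9)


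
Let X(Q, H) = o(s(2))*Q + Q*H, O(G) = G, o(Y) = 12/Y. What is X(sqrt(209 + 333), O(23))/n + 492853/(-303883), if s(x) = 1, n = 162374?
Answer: -492853/303883 + 35*sqrt(542)/162374 ≈ -1.6168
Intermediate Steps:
X(Q, H) = 12*Q + H*Q (X(Q, H) = (12/1)*Q + Q*H = (12*1)*Q + H*Q = 12*Q + H*Q)
X(sqrt(209 + 333), O(23))/n + 492853/(-303883) = (sqrt(209 + 333)*(12 + 23))/162374 + 492853/(-303883) = (sqrt(542)*35)*(1/162374) + 492853*(-1/303883) = (35*sqrt(542))*(1/162374) - 492853/303883 = 35*sqrt(542)/162374 - 492853/303883 = -492853/303883 + 35*sqrt(542)/162374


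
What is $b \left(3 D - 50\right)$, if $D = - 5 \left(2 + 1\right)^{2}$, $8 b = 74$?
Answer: $- \frac{6845}{4} \approx -1711.3$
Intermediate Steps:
$b = \frac{37}{4}$ ($b = \frac{1}{8} \cdot 74 = \frac{37}{4} \approx 9.25$)
$D = -45$ ($D = - 5 \cdot 3^{2} = \left(-5\right) 9 = -45$)
$b \left(3 D - 50\right) = \frac{37 \left(3 \left(-45\right) - 50\right)}{4} = \frac{37 \left(-135 - 50\right)}{4} = \frac{37}{4} \left(-185\right) = - \frac{6845}{4}$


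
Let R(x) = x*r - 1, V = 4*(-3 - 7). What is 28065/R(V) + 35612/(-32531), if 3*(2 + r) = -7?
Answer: 2720536141/16818527 ≈ 161.76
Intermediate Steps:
r = -13/3 (r = -2 + (⅓)*(-7) = -2 - 7/3 = -13/3 ≈ -4.3333)
V = -40 (V = 4*(-10) = -40)
R(x) = -1 - 13*x/3 (R(x) = x*(-13/3) - 1 = -13*x/3 - 1 = -1 - 13*x/3)
28065/R(V) + 35612/(-32531) = 28065/(-1 - 13/3*(-40)) + 35612/(-32531) = 28065/(-1 + 520/3) + 35612*(-1/32531) = 28065/(517/3) - 35612/32531 = 28065*(3/517) - 35612/32531 = 84195/517 - 35612/32531 = 2720536141/16818527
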